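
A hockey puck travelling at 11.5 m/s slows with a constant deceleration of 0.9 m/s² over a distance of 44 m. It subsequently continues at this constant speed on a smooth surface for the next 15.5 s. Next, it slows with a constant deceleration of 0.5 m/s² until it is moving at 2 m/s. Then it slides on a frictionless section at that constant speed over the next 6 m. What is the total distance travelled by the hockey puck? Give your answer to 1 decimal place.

Phase 1 (decelerating): v₀ = 11.5 m/s, a = -0.9 m/s².
v² = v₀² + 2aΔx = 11.5² + 2·-0.9·44 = 53.0 → v = 7.28 m/s
t = (v − v₀)/a = (7.28 − 11.5)/-0.9 = 4.68 s

Phase 2 (constant speed): v₀ = 7.28 m/s, a = 0 m/s².
v = v₀ + at = 7.28 + (0)(15.5) = 7.28 m/s
Δx = v₀t + ½at² = 7.28·15.5 + 0.5·0·15.5² = 113 m

Phase 3 (decelerating): v₀ = 7.28 m/s, a = -0.5 m/s².
v = v₀ + at → t = (2 − 7.28) / -0.5 = 10.6 s
v² = v₀² + 2aΔx → Δx = (2² − 7.28²)/(2·-0.5) = 49.1 m

Phase 4 (constant speed): v₀ = 2.00 m/s, a = 0 m/s².
Constant speed: t = d/v = 6/2.00 = 3.00 s
Total distance = 44.0 + 113 + 49.1 + 6.00 = 212 m

211.9 m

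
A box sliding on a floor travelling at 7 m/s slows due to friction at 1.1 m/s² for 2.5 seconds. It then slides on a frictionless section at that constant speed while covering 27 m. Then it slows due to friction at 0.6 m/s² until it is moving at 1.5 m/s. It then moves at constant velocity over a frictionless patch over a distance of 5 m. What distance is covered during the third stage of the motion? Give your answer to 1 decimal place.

Phase 1 (decelerating): v₀ = 7.00 m/s, a = -1.1 m/s².
v = v₀ + at = 7.00 + (-1.1)(2.5) = 4.25 m/s
Δx = v₀t + ½at² = 7.00·2.5 + 0.5·-1.1·2.5² = 14.1 m

Phase 2 (constant speed): v₀ = 4.25 m/s, a = 0 m/s².
Constant speed: t = d/v = 27/4.25 = 6.35 s

Phase 3 (decelerating): v₀ = 4.25 m/s, a = -0.6 m/s².
v = v₀ + at → t = (1.5 − 4.25) / -0.6 = 4.58 s
v² = v₀² + 2aΔx → Δx = (1.5² − 4.25²)/(2·-0.6) = 13.2 m
Distance in phase 3 = 13.2 m

13.2 m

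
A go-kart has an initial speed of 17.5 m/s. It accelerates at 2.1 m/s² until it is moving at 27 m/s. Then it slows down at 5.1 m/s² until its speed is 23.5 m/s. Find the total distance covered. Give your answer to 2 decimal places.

Phase 1 (accelerating): v₀ = 17.5 m/s, a = 2.1 m/s².
v = v₀ + at → t = (27 − 17.5) / 2.1 = 4.52 s
v² = v₀² + 2aΔx → Δx = (27² − 17.5²)/(2·2.1) = 101 m

Phase 2 (decelerating): v₀ = 27.0 m/s, a = -5.1 m/s².
v = v₀ + at → t = (23.5 − 27.0) / -5.1 = 0.686 s
v² = v₀² + 2aΔx → Δx = (23.5² − 27.0²)/(2·-5.1) = 17.3 m
Total distance = 101 + 17.3 = 118 m

117.98 m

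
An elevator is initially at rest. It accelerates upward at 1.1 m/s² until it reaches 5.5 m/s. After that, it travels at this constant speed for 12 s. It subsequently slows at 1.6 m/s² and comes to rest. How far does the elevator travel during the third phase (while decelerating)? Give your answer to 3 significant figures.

9.45 m

Phase 1 (accelerating): v₀ = 0 m/s, a = 1.1 m/s².
v = v₀ + at → t = (5.5 − 0) / 1.1 = 5.00 s
v² = v₀² + 2aΔx → Δx = (5.5² − 0²)/(2·1.1) = 13.7 m

Phase 2 (constant speed): v₀ = 5.50 m/s, a = 0 m/s².
v = v₀ + at = 5.50 + (0)(12) = 5.50 m/s
Δx = v₀t + ½at² = 5.50·12 + 0.5·0·12² = 66.0 m

Phase 3 (decelerating): v₀ = 5.50 m/s, a = -1.6 m/s².
v = v₀ + at → t = (0 − 5.50) / -1.6 = 3.44 s
v² = v₀² + 2aΔx → Δx = (0² − 5.50²)/(2·-1.6) = 9.45 m
Distance in phase 3 = 9.45 m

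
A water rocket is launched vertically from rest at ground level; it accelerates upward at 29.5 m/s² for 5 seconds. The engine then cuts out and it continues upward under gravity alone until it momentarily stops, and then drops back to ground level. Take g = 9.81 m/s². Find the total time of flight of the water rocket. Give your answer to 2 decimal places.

Phase 1 (powered ascent): v₀ = 0 m/s, a = 29.5 m/s².
v = v₀ + at = 0 + (29.5)(5) = 148 m/s
Δx = v₀t + ½at² = 0·5 + 0.5·29.5·5² = 369 m

Phase 2 (coasting upward): v₀ = 148 m/s, a = -9.81 m/s².
v = v₀ + at → t = (0 − 148) / -9.81 = 15.0 s
v² = v₀² + 2aΔx → Δx = (0² − 148²)/(2·-9.81) = 1110 m

Phase 3 (free fall): v₀ = 0 m/s, a = -9.81 m/s².
Falls 1480 m from rest: t = √(2·1480/9.81) = 17.4 s; v = g·t = 170 m/s.
Total time = 5.00 + 15.0 + 17.4 = 37.4 s

37.39 s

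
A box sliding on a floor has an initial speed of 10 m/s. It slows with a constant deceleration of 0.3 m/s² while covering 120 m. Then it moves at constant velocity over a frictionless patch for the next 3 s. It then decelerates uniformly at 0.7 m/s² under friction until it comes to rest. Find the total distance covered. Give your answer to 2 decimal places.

Phase 1 (decelerating): v₀ = 10.0 m/s, a = -0.3 m/s².
v² = v₀² + 2aΔx = 10.0² + 2·-0.3·120 = 28.0 → v = 5.29 m/s
t = (v − v₀)/a = (5.29 − 10.0)/-0.3 = 15.7 s

Phase 2 (constant speed): v₀ = 5.29 m/s, a = 0 m/s².
v = v₀ + at = 5.29 + (0)(3) = 5.29 m/s
Δx = v₀t + ½at² = 5.29·3 + 0.5·0·3² = 15.9 m

Phase 3 (decelerating): v₀ = 5.29 m/s, a = -0.7 m/s².
v = v₀ + at → t = (0 − 5.29) / -0.7 = 7.56 s
v² = v₀² + 2aΔx → Δx = (0² − 5.29²)/(2·-0.7) = 20.0 m
Total distance = 120 + 15.9 + 20.0 = 156 m

155.87 m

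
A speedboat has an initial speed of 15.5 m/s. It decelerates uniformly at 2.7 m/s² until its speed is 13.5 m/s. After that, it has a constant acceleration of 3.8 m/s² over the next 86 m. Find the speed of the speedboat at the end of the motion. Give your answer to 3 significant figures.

Phase 1 (decelerating): v₀ = 15.5 m/s, a = -2.7 m/s².
v = v₀ + at → t = (13.5 − 15.5) / -2.7 = 0.741 s
v² = v₀² + 2aΔx → Δx = (13.5² − 15.5²)/(2·-2.7) = 10.7 m

Phase 2 (accelerating): v₀ = 13.5 m/s, a = 3.8 m/s².
v² = v₀² + 2aΔx = 13.5² + 2·3.8·86 = 836 → v = 28.9 m/s
t = (v − v₀)/a = (28.9 − 13.5)/3.8 = 4.06 s
Final speed = 28.9 m/s

28.9 m/s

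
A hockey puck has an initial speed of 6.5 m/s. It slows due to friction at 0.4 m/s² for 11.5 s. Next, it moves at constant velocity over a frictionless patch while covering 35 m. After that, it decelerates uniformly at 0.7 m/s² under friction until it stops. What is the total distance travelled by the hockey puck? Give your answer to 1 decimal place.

Phase 1 (decelerating): v₀ = 6.50 m/s, a = -0.4 m/s².
v = v₀ + at = 6.50 + (-0.4)(11.5) = 1.90 m/s
Δx = v₀t + ½at² = 6.50·11.5 + 0.5·-0.4·11.5² = 48.3 m

Phase 2 (constant speed): v₀ = 1.90 m/s, a = 0 m/s².
Constant speed: t = d/v = 35/1.90 = 18.4 s

Phase 3 (decelerating): v₀ = 1.90 m/s, a = -0.7 m/s².
v = v₀ + at → t = (0 − 1.90) / -0.7 = 2.71 s
v² = v₀² + 2aΔx → Δx = (0² − 1.90²)/(2·-0.7) = 2.58 m
Total distance = 48.3 + 35.0 + 2.58 = 85.9 m

85.9 m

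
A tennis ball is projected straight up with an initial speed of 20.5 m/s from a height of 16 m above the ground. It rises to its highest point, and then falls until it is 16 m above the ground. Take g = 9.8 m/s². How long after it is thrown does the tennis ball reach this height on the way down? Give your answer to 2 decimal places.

4.18 s

Phase 1 (rising): v₀ = 20.5 m/s, a = -9.8 m/s².
v = v₀ + at → t = (0 − 20.5) / -9.8 = 2.09 s
v² = v₀² + 2aΔx → Δx = (0² − 20.5²)/(2·-9.8) = 21.4 m

Phase 2 (falling): v₀ = 0 m/s, a = -9.8 m/s².
Falls 21.4 m from rest: t = √(2·21.4/9.8) = 2.09 s; v = g·t = 20.5 m/s.
Total time = 2.09 + 2.09 = 4.18 s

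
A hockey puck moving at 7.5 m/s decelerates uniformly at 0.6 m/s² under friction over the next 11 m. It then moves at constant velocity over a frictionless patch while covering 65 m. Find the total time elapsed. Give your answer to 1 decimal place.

11.5 s

Phase 1 (decelerating): v₀ = 7.50 m/s, a = -0.6 m/s².
v² = v₀² + 2aΔx = 7.50² + 2·-0.6·11 = 43.0 → v = 6.56 m/s
t = (v − v₀)/a = (6.56 − 7.50)/-0.6 = 1.56 s

Phase 2 (constant speed): v₀ = 6.56 m/s, a = 0 m/s².
Constant speed: t = d/v = 65/6.56 = 9.91 s
Total time = 1.56 + 9.91 = 11.5 s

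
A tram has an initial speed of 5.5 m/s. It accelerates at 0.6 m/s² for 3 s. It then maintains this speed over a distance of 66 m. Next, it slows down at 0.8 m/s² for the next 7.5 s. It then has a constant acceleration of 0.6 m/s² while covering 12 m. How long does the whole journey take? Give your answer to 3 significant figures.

Phase 1 (accelerating): v₀ = 5.50 m/s, a = 0.6 m/s².
v = v₀ + at = 5.50 + (0.6)(3) = 7.30 m/s
Δx = v₀t + ½at² = 5.50·3 + 0.5·0.6·3² = 19.2 m

Phase 2 (constant speed): v₀ = 7.30 m/s, a = 0 m/s².
Constant speed: t = d/v = 66/7.30 = 9.04 s

Phase 3 (decelerating): v₀ = 7.30 m/s, a = -0.8 m/s².
v = v₀ + at = 7.30 + (-0.8)(7.5) = 1.30 m/s
Δx = v₀t + ½at² = 7.30·7.5 + 0.5·-0.8·7.5² = 32.2 m

Phase 4 (accelerating): v₀ = 1.30 m/s, a = 0.6 m/s².
v² = v₀² + 2aΔx = 1.30² + 2·0.6·12 = 16.1 → v = 4.01 m/s
t = (v − v₀)/a = (4.01 − 1.30)/0.6 = 4.52 s
Total time = 3.00 + 9.04 + 7.50 + 4.52 = 24.1 s

24.1 s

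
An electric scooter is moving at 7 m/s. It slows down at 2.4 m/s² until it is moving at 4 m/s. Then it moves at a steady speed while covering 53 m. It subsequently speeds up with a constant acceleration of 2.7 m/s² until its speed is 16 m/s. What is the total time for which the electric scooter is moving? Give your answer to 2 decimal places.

Phase 1 (decelerating): v₀ = 7.00 m/s, a = -2.4 m/s².
v = v₀ + at → t = (4 − 7.00) / -2.4 = 1.25 s
v² = v₀² + 2aΔx → Δx = (4² − 7.00²)/(2·-2.4) = 6.88 m

Phase 2 (constant speed): v₀ = 4.00 m/s, a = 0 m/s².
Constant speed: t = d/v = 53/4.00 = 13.2 s

Phase 3 (accelerating): v₀ = 4.00 m/s, a = 2.7 m/s².
v = v₀ + at → t = (16 − 4.00) / 2.7 = 4.44 s
v² = v₀² + 2aΔx → Δx = (16² − 4.00²)/(2·2.7) = 44.4 m
Total time = 1.25 + 13.2 + 4.44 = 18.9 s

18.94 s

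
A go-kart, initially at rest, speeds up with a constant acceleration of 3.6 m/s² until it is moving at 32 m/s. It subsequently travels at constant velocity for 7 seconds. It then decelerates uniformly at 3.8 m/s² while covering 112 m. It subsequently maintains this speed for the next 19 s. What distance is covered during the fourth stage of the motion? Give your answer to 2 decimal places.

Phase 1 (accelerating): v₀ = 0 m/s, a = 3.6 m/s².
v = v₀ + at → t = (32 − 0) / 3.6 = 8.89 s
v² = v₀² + 2aΔx → Δx = (32² − 0²)/(2·3.6) = 142 m

Phase 2 (constant speed): v₀ = 32.0 m/s, a = 0 m/s².
v = v₀ + at = 32.0 + (0)(7) = 32.0 m/s
Δx = v₀t + ½at² = 32.0·7 + 0.5·0·7² = 224 m

Phase 3 (decelerating): v₀ = 32.0 m/s, a = -3.8 m/s².
v² = v₀² + 2aΔx = 32.0² + 2·-3.8·112 = 173 → v = 13.1 m/s
t = (v − v₀)/a = (13.1 − 32.0)/-3.8 = 4.96 s

Phase 4 (constant speed): v₀ = 13.1 m/s, a = 0 m/s².
v = v₀ + at = 13.1 + (0)(19) = 13.1 m/s
Δx = v₀t + ½at² = 13.1·19 + 0.5·0·19² = 250 m
Distance in phase 4 = 250 m

249.76 m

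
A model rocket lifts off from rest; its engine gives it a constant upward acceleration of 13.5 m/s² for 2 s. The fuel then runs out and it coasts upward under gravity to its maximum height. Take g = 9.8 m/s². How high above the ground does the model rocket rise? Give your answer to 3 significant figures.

Phase 1 (powered ascent): v₀ = 0 m/s, a = 13.5 m/s².
v = v₀ + at = 0 + (13.5)(2) = 27.0 m/s
Δx = v₀t + ½at² = 0·2 + 0.5·13.5·2² = 27.0 m

Phase 2 (coasting upward): v₀ = 27.0 m/s, a = -9.8 m/s².
v = v₀ + at → t = (0 − 27.0) / -9.8 = 2.76 s
v² = v₀² + 2aΔx → Δx = (0² − 27.0²)/(2·-9.8) = 37.2 m
Maximum height = 27.0 + 37.2 = 64.2 m

64.2 m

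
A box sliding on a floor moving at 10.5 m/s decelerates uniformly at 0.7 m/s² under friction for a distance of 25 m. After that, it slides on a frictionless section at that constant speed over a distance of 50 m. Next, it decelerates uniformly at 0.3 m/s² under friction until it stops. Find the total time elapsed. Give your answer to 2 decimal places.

37.29 s

Phase 1 (decelerating): v₀ = 10.5 m/s, a = -0.7 m/s².
v² = v₀² + 2aΔx = 10.5² + 2·-0.7·25 = 75.2 → v = 8.67 m/s
t = (v − v₀)/a = (8.67 − 10.5)/-0.7 = 2.61 s

Phase 2 (constant speed): v₀ = 8.67 m/s, a = 0 m/s².
Constant speed: t = d/v = 50/8.67 = 5.76 s

Phase 3 (decelerating): v₀ = 8.67 m/s, a = -0.3 m/s².
v = v₀ + at → t = (0 − 8.67) / -0.3 = 28.9 s
v² = v₀² + 2aΔx → Δx = (0² − 8.67²)/(2·-0.3) = 125 m
Total time = 2.61 + 5.76 + 28.9 = 37.3 s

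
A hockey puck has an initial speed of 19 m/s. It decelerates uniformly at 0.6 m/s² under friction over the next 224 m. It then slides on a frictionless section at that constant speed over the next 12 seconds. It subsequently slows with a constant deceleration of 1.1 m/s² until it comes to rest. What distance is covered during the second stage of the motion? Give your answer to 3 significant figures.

115 m

Phase 1 (decelerating): v₀ = 19.0 m/s, a = -0.6 m/s².
v² = v₀² + 2aΔx = 19.0² + 2·-0.6·224 = 92.2 → v = 9.60 m/s
t = (v − v₀)/a = (9.60 − 19.0)/-0.6 = 15.7 s

Phase 2 (constant speed): v₀ = 9.60 m/s, a = 0 m/s².
v = v₀ + at = 9.60 + (0)(12) = 9.60 m/s
Δx = v₀t + ½at² = 9.60·12 + 0.5·0·12² = 115 m
Distance in phase 2 = 115 m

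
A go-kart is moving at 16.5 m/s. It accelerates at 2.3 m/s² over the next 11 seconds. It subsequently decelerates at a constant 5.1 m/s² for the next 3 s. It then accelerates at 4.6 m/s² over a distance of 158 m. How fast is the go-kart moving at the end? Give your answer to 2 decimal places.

Phase 1 (accelerating): v₀ = 16.5 m/s, a = 2.3 m/s².
v = v₀ + at = 16.5 + (2.3)(11) = 41.8 m/s
Δx = v₀t + ½at² = 16.5·11 + 0.5·2.3·11² = 321 m

Phase 2 (decelerating): v₀ = 41.8 m/s, a = -5.1 m/s².
v = v₀ + at = 41.8 + (-5.1)(3) = 26.5 m/s
Δx = v₀t + ½at² = 41.8·3 + 0.5·-5.1·3² = 102 m

Phase 3 (accelerating): v₀ = 26.5 m/s, a = 4.6 m/s².
v² = v₀² + 2aΔx = 26.5² + 2·4.6·158 = 2160 → v = 46.4 m/s
t = (v − v₀)/a = (46.4 − 26.5)/4.6 = 4.33 s
Final speed = 46.4 m/s

46.43 m/s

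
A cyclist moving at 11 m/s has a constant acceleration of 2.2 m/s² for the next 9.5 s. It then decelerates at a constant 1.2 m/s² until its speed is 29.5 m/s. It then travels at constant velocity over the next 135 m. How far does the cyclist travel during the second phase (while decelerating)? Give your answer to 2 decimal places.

Phase 1 (accelerating): v₀ = 11.0 m/s, a = 2.2 m/s².
v = v₀ + at = 11.0 + (2.2)(9.5) = 31.9 m/s
Δx = v₀t + ½at² = 11.0·9.5 + 0.5·2.2·9.5² = 204 m

Phase 2 (decelerating): v₀ = 31.9 m/s, a = -1.2 m/s².
v = v₀ + at → t = (29.5 − 31.9) / -1.2 = 2.00 s
v² = v₀² + 2aΔx → Δx = (29.5² − 31.9²)/(2·-1.2) = 61.4 m
Distance in phase 2 = 61.4 m

61.40 m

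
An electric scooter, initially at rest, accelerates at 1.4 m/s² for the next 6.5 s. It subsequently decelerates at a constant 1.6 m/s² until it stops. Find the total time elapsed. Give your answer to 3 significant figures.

12.2 s

Phase 1 (accelerating): v₀ = 0 m/s, a = 1.4 m/s².
v = v₀ + at = 0 + (1.4)(6.5) = 9.10 m/s
Δx = v₀t + ½at² = 0·6.5 + 0.5·1.4·6.5² = 29.6 m

Phase 2 (decelerating): v₀ = 9.10 m/s, a = -1.6 m/s².
v = v₀ + at → t = (0 − 9.10) / -1.6 = 5.69 s
v² = v₀² + 2aΔx → Δx = (0² − 9.10²)/(2·-1.6) = 25.9 m
Total time = 6.50 + 5.69 = 12.2 s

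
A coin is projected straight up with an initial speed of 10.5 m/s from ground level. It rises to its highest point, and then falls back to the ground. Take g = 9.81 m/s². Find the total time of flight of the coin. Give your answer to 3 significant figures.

Phase 1 (rising): v₀ = 10.5 m/s, a = -9.81 m/s².
v = v₀ + at → t = (0 − 10.5) / -9.81 = 1.07 s
v² = v₀² + 2aΔx → Δx = (0² − 10.5²)/(2·-9.81) = 5.62 m

Phase 2 (falling): v₀ = 0 m/s, a = -9.81 m/s².
Falls 5.62 m from rest: t = √(2·5.62/9.81) = 1.07 s; v = g·t = 10.5 m/s.
Total time = 1.07 + 1.07 = 2.14 s

2.14 s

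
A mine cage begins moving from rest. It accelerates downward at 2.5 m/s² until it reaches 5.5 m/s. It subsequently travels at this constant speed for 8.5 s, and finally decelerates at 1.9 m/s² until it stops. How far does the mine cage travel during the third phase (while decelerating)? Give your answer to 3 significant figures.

7.96 m

Phase 1 (accelerating): v₀ = 0 m/s, a = 2.5 m/s².
v = v₀ + at → t = (5.5 − 0) / 2.5 = 2.20 s
v² = v₀² + 2aΔx → Δx = (5.5² − 0²)/(2·2.5) = 6.05 m

Phase 2 (constant speed): v₀ = 5.50 m/s, a = 0 m/s².
v = v₀ + at = 5.50 + (0)(8.5) = 5.50 m/s
Δx = v₀t + ½at² = 5.50·8.5 + 0.5·0·8.5² = 46.8 m

Phase 3 (decelerating): v₀ = 5.50 m/s, a = -1.9 m/s².
v = v₀ + at → t = (0 − 5.50) / -1.9 = 2.89 s
v² = v₀² + 2aΔx → Δx = (0² − 5.50²)/(2·-1.9) = 7.96 m
Distance in phase 3 = 7.96 m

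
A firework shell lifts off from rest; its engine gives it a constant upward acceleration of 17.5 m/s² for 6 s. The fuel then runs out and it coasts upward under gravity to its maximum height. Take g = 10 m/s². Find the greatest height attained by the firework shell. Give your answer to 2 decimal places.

866.25 m

Phase 1 (powered ascent): v₀ = 0 m/s, a = 17.5 m/s².
v = v₀ + at = 0 + (17.5)(6) = 105 m/s
Δx = v₀t + ½at² = 0·6 + 0.5·17.5·6² = 315 m

Phase 2 (coasting upward): v₀ = 105 m/s, a = -10 m/s².
v = v₀ + at → t = (0 − 105) / -10 = 10.5 s
v² = v₀² + 2aΔx → Δx = (0² − 105²)/(2·-10) = 551 m
Maximum height = 315 + 551 = 866 m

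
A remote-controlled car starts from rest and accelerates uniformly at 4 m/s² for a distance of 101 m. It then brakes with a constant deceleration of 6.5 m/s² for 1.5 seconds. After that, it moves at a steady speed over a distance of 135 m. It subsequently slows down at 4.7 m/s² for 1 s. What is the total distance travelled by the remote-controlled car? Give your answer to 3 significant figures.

Phase 1 (accelerating): v₀ = 0 m/s, a = 4 m/s².
v² = v₀² + 2aΔx = 0² + 2·4·101 = 808 → v = 28.4 m/s
t = (v − v₀)/a = (28.4 − 0)/4 = 7.11 s

Phase 2 (decelerating): v₀ = 28.4 m/s, a = -6.5 m/s².
v = v₀ + at = 28.4 + (-6.5)(1.5) = 18.7 m/s
Δx = v₀t + ½at² = 28.4·1.5 + 0.5·-6.5·1.5² = 35.3 m

Phase 3 (constant speed): v₀ = 18.7 m/s, a = 0 m/s².
Constant speed: t = d/v = 135/18.7 = 7.23 s

Phase 4 (decelerating): v₀ = 18.7 m/s, a = -4.7 m/s².
v = v₀ + at = 18.7 + (-4.7)(1) = 14.0 m/s
Δx = v₀t + ½at² = 18.7·1 + 0.5·-4.7·1² = 16.3 m
Total distance = 101 + 35.3 + 135 + 16.3 = 288 m

288 m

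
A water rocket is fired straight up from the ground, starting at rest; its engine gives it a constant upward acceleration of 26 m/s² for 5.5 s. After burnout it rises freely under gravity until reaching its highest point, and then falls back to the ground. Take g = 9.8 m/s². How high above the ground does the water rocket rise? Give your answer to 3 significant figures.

1440 m

Phase 1 (powered ascent): v₀ = 0 m/s, a = 26 m/s².
v = v₀ + at = 0 + (26)(5.5) = 143 m/s
Δx = v₀t + ½at² = 0·5.5 + 0.5·26·5.5² = 393 m

Phase 2 (coasting upward): v₀ = 143 m/s, a = -9.8 m/s².
v = v₀ + at → t = (0 − 143) / -9.8 = 14.6 s
v² = v₀² + 2aΔx → Δx = (0² − 143²)/(2·-9.8) = 1040 m
Maximum height = 393 + 1040 = 1440 m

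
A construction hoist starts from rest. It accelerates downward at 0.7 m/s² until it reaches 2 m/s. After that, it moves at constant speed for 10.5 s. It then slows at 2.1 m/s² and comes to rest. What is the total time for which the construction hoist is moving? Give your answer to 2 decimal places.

14.31 s

Phase 1 (accelerating): v₀ = 0 m/s, a = 0.7 m/s².
v = v₀ + at → t = (2 − 0) / 0.7 = 2.86 s
v² = v₀² + 2aΔx → Δx = (2² − 0²)/(2·0.7) = 2.86 m

Phase 2 (constant speed): v₀ = 2.00 m/s, a = 0 m/s².
v = v₀ + at = 2.00 + (0)(10.5) = 2.00 m/s
Δx = v₀t + ½at² = 2.00·10.5 + 0.5·0·10.5² = 21.0 m

Phase 3 (decelerating): v₀ = 2.00 m/s, a = -2.1 m/s².
v = v₀ + at → t = (0 − 2.00) / -2.1 = 0.952 s
v² = v₀² + 2aΔx → Δx = (0² − 2.00²)/(2·-2.1) = 0.952 m
Total time = 2.86 + 10.5 + 0.952 = 14.3 s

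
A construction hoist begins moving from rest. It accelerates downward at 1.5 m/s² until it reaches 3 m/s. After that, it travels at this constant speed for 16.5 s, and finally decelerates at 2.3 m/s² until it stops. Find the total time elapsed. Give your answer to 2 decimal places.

19.80 s

Phase 1 (accelerating): v₀ = 0 m/s, a = 1.5 m/s².
v = v₀ + at → t = (3 − 0) / 1.5 = 2.00 s
v² = v₀² + 2aΔx → Δx = (3² − 0²)/(2·1.5) = 3.00 m

Phase 2 (constant speed): v₀ = 3.00 m/s, a = 0 m/s².
v = v₀ + at = 3.00 + (0)(16.5) = 3.00 m/s
Δx = v₀t + ½at² = 3.00·16.5 + 0.5·0·16.5² = 49.5 m

Phase 3 (decelerating): v₀ = 3.00 m/s, a = -2.3 m/s².
v = v₀ + at → t = (0 − 3.00) / -2.3 = 1.30 s
v² = v₀² + 2aΔx → Δx = (0² − 3.00²)/(2·-2.3) = 1.96 m
Total time = 2.00 + 16.5 + 1.30 = 19.8 s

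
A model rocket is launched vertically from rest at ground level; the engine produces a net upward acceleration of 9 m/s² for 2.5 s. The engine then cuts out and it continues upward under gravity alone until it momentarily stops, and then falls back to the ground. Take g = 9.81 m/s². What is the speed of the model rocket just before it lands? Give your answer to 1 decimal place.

Phase 1 (powered ascent): v₀ = 0 m/s, a = 9 m/s².
v = v₀ + at = 0 + (9)(2.5) = 22.5 m/s
Δx = v₀t + ½at² = 0·2.5 + 0.5·9·2.5² = 28.1 m

Phase 2 (coasting upward): v₀ = 22.5 m/s, a = -9.81 m/s².
v = v₀ + at → t = (0 − 22.5) / -9.81 = 2.29 s
v² = v₀² + 2aΔx → Δx = (0² − 22.5²)/(2·-9.81) = 25.8 m

Phase 3 (free fall): v₀ = 0 m/s, a = -9.81 m/s².
Falls 53.9 m from rest: t = √(2·53.9/9.81) = 3.32 s; v = g·t = 32.5 m/s.
Impact speed = 32.5 m/s

32.5 m/s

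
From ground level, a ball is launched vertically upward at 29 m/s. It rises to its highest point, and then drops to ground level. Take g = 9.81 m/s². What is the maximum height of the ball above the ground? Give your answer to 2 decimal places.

Phase 1 (rising): v₀ = 29.0 m/s, a = -9.81 m/s².
v = v₀ + at → t = (0 − 29.0) / -9.81 = 2.96 s
v² = v₀² + 2aΔx → Δx = (0² − 29.0²)/(2·-9.81) = 42.9 m
Maximum height = 42.9 m

42.86 m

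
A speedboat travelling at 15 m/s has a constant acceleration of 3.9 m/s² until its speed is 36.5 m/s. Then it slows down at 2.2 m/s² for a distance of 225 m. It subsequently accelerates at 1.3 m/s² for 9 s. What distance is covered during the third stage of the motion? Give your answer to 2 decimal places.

Phase 1 (accelerating): v₀ = 15.0 m/s, a = 3.9 m/s².
v = v₀ + at → t = (36.5 − 15.0) / 3.9 = 5.51 s
v² = v₀² + 2aΔx → Δx = (36.5² − 15.0²)/(2·3.9) = 142 m

Phase 2 (decelerating): v₀ = 36.5 m/s, a = -2.2 m/s².
v² = v₀² + 2aΔx = 36.5² + 2·-2.2·225 = 342 → v = 18.5 m/s
t = (v − v₀)/a = (18.5 − 36.5)/-2.2 = 8.18 s

Phase 3 (accelerating): v₀ = 18.5 m/s, a = 1.3 m/s².
v = v₀ + at = 18.5 + (1.3)(9) = 30.2 m/s
Δx = v₀t + ½at² = 18.5·9 + 0.5·1.3·9² = 219 m
Distance in phase 3 = 219 m

219.15 m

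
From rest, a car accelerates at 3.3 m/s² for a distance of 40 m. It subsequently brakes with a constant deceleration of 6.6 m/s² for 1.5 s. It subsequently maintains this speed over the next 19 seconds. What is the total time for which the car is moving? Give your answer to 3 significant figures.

25.4 s

Phase 1 (accelerating): v₀ = 0 m/s, a = 3.3 m/s².
v² = v₀² + 2aΔx = 0² + 2·3.3·40 = 264 → v = 16.2 m/s
t = (v − v₀)/a = (16.2 − 0)/3.3 = 4.92 s

Phase 2 (decelerating): v₀ = 16.2 m/s, a = -6.6 m/s².
v = v₀ + at = 16.2 + (-6.6)(1.5) = 6.35 m/s
Δx = v₀t + ½at² = 16.2·1.5 + 0.5·-6.6·1.5² = 16.9 m

Phase 3 (constant speed): v₀ = 6.35 m/s, a = 0 m/s².
v = v₀ + at = 6.35 + (0)(19) = 6.35 m/s
Δx = v₀t + ½at² = 6.35·19 + 0.5·0·19² = 121 m
Total time = 4.92 + 1.50 + 19.0 = 25.4 s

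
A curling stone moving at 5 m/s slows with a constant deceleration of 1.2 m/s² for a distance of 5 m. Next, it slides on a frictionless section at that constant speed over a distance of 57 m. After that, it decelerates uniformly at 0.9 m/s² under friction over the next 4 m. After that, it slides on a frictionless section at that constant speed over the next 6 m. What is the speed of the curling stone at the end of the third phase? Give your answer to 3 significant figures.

Phase 1 (decelerating): v₀ = 5.00 m/s, a = -1.2 m/s².
v² = v₀² + 2aΔx = 5.00² + 2·-1.2·5 = 13.0 → v = 3.61 m/s
t = (v − v₀)/a = (3.61 − 5.00)/-1.2 = 1.16 s

Phase 2 (constant speed): v₀ = 3.61 m/s, a = 0 m/s².
Constant speed: t = d/v = 57/3.61 = 15.8 s

Phase 3 (decelerating): v₀ = 3.61 m/s, a = -0.9 m/s².
v² = v₀² + 2aΔx = 3.61² + 2·-0.9·4 = 5.80 → v = 2.41 m/s
t = (v − v₀)/a = (2.41 − 3.61)/-0.9 = 1.33 s
Speed at end of phase 3 = 2.41 m/s

2.41 m/s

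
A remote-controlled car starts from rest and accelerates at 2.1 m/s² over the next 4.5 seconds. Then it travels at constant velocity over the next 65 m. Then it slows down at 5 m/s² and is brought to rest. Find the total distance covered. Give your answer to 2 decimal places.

Phase 1 (accelerating): v₀ = 0 m/s, a = 2.1 m/s².
v = v₀ + at = 0 + (2.1)(4.5) = 9.45 m/s
Δx = v₀t + ½at² = 0·4.5 + 0.5·2.1·4.5² = 21.3 m

Phase 2 (constant speed): v₀ = 9.45 m/s, a = 0 m/s².
Constant speed: t = d/v = 65/9.45 = 6.88 s

Phase 3 (decelerating): v₀ = 9.45 m/s, a = -5 m/s².
v = v₀ + at → t = (0 − 9.45) / -5 = 1.89 s
v² = v₀² + 2aΔx → Δx = (0² − 9.45²)/(2·-5) = 8.93 m
Total distance = 21.3 + 65.0 + 8.93 = 95.2 m

95.19 m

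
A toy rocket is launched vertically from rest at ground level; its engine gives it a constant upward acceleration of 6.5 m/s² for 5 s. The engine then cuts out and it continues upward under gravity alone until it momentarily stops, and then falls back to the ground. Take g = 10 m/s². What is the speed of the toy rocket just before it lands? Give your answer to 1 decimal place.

51.8 m/s

Phase 1 (powered ascent): v₀ = 0 m/s, a = 6.5 m/s².
v = v₀ + at = 0 + (6.5)(5) = 32.5 m/s
Δx = v₀t + ½at² = 0·5 + 0.5·6.5·5² = 81.2 m

Phase 2 (coasting upward): v₀ = 32.5 m/s, a = -10 m/s².
v = v₀ + at → t = (0 − 32.5) / -10 = 3.25 s
v² = v₀² + 2aΔx → Δx = (0² − 32.5²)/(2·-10) = 52.8 m

Phase 3 (free fall): v₀ = 0 m/s, a = -10 m/s².
Falls 134 m from rest: t = √(2·134/10) = 5.18 s; v = g·t = 51.8 m/s.
Impact speed = 51.8 m/s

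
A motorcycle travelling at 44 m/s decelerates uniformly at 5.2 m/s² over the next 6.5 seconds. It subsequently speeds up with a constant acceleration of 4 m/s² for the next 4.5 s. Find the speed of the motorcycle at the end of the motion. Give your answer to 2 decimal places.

Phase 1 (decelerating): v₀ = 44.0 m/s, a = -5.2 m/s².
v = v₀ + at = 44.0 + (-5.2)(6.5) = 10.2 m/s
Δx = v₀t + ½at² = 44.0·6.5 + 0.5·-5.2·6.5² = 176 m

Phase 2 (accelerating): v₀ = 10.2 m/s, a = 4 m/s².
v = v₀ + at = 10.2 + (4)(4.5) = 28.2 m/s
Δx = v₀t + ½at² = 10.2·4.5 + 0.5·4·4.5² = 86.4 m
Final speed = 28.2 m/s

28.20 m/s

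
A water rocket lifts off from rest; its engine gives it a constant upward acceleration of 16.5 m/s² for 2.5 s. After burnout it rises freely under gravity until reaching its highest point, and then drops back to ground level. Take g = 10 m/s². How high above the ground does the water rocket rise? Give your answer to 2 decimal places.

Phase 1 (powered ascent): v₀ = 0 m/s, a = 16.5 m/s².
v = v₀ + at = 0 + (16.5)(2.5) = 41.2 m/s
Δx = v₀t + ½at² = 0·2.5 + 0.5·16.5·2.5² = 51.6 m

Phase 2 (coasting upward): v₀ = 41.2 m/s, a = -10 m/s².
v = v₀ + at → t = (0 − 41.2) / -10 = 4.12 s
v² = v₀² + 2aΔx → Δx = (0² − 41.2²)/(2·-10) = 85.1 m
Maximum height = 51.6 + 85.1 = 137 m

136.64 m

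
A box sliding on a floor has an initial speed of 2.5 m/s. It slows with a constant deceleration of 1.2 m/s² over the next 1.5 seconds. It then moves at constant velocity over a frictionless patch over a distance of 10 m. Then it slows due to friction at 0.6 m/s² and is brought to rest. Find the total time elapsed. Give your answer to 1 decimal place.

17.0 s

Phase 1 (decelerating): v₀ = 2.50 m/s, a = -1.2 m/s².
v = v₀ + at = 2.50 + (-1.2)(1.5) = 0.700 m/s
Δx = v₀t + ½at² = 2.50·1.5 + 0.5·-1.2·1.5² = 2.40 m

Phase 2 (constant speed): v₀ = 0.700 m/s, a = 0 m/s².
Constant speed: t = d/v = 10/0.700 = 14.3 s

Phase 3 (decelerating): v₀ = 0.700 m/s, a = -0.6 m/s².
v = v₀ + at → t = (0 − 0.700) / -0.6 = 1.17 s
v² = v₀² + 2aΔx → Δx = (0² − 0.700²)/(2·-0.6) = 0.408 m
Total time = 1.50 + 14.3 + 1.17 = 17.0 s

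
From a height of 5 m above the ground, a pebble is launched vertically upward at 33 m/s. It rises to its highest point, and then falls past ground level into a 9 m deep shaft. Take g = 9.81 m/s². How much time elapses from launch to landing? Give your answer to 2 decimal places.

7.13 s

Phase 1 (rising): v₀ = 33.0 m/s, a = -9.81 m/s².
v = v₀ + at → t = (0 − 33.0) / -9.81 = 3.36 s
v² = v₀² + 2aΔx → Δx = (0² − 33.0²)/(2·-9.81) = 55.5 m

Phase 2 (falling): v₀ = 0 m/s, a = -9.81 m/s².
Falls 69.5 m from rest: t = √(2·69.5/9.81) = 3.76 s; v = g·t = 36.9 m/s.
Total time = 3.36 + 3.76 = 7.13 s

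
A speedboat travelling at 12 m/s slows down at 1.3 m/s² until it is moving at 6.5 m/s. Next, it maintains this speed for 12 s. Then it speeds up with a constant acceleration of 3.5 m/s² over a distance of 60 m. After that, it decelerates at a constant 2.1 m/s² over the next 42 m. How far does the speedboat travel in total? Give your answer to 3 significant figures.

219 m

Phase 1 (decelerating): v₀ = 12.0 m/s, a = -1.3 m/s².
v = v₀ + at → t = (6.5 − 12.0) / -1.3 = 4.23 s
v² = v₀² + 2aΔx → Δx = (6.5² − 12.0²)/(2·-1.3) = 39.1 m

Phase 2 (constant speed): v₀ = 6.50 m/s, a = 0 m/s².
v = v₀ + at = 6.50 + (0)(12) = 6.50 m/s
Δx = v₀t + ½at² = 6.50·12 + 0.5·0·12² = 78.0 m

Phase 3 (accelerating): v₀ = 6.50 m/s, a = 3.5 m/s².
v² = v₀² + 2aΔx = 6.50² + 2·3.5·60 = 462 → v = 21.5 m/s
t = (v − v₀)/a = (21.5 − 6.50)/3.5 = 4.29 s

Phase 4 (decelerating): v₀ = 21.5 m/s, a = -2.1 m/s².
v² = v₀² + 2aΔx = 21.5² + 2·-2.1·42 = 286 → v = 16.9 m/s
t = (v − v₀)/a = (16.9 − 21.5)/-2.1 = 2.19 s
Total distance = 39.1 + 78.0 + 60.0 + 42.0 = 219 m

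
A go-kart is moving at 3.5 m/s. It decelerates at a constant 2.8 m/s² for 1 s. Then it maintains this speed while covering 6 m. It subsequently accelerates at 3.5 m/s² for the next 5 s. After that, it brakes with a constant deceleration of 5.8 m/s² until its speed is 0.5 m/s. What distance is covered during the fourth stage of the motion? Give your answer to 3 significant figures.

Phase 1 (decelerating): v₀ = 3.50 m/s, a = -2.8 m/s².
v = v₀ + at = 3.50 + (-2.8)(1) = 0.700 m/s
Δx = v₀t + ½at² = 3.50·1 + 0.5·-2.8·1² = 2.10 m

Phase 2 (constant speed): v₀ = 0.700 m/s, a = 0 m/s².
Constant speed: t = d/v = 6/0.700 = 8.57 s

Phase 3 (accelerating): v₀ = 0.700 m/s, a = 3.5 m/s².
v = v₀ + at = 0.700 + (3.5)(5) = 18.2 m/s
Δx = v₀t + ½at² = 0.700·5 + 0.5·3.5·5² = 47.2 m

Phase 4 (decelerating): v₀ = 18.2 m/s, a = -5.8 m/s².
v = v₀ + at → t = (0.5 − 18.2) / -5.8 = 3.05 s
v² = v₀² + 2aΔx → Δx = (0.5² − 18.2²)/(2·-5.8) = 28.5 m
Distance in phase 4 = 28.5 m

28.5 m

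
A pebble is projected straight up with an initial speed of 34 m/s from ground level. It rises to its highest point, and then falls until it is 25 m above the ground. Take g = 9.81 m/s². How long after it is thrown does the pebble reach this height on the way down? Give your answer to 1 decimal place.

6.1 s

Phase 1 (rising): v₀ = 34.0 m/s, a = -9.81 m/s².
v = v₀ + at → t = (0 − 34.0) / -9.81 = 3.47 s
v² = v₀² + 2aΔx → Δx = (0² − 34.0²)/(2·-9.81) = 58.9 m

Phase 2 (falling): v₀ = 0 m/s, a = -9.81 m/s².
Falls 33.9 m from rest: t = √(2·33.9/9.81) = 2.63 s; v = g·t = 25.8 m/s.
Total time = 3.47 + 2.63 = 6.10 s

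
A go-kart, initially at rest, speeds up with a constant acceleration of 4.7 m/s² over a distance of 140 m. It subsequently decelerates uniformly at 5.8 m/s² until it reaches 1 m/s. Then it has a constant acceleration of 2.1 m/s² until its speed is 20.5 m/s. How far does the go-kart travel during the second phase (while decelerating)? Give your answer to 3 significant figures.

Phase 1 (accelerating): v₀ = 0 m/s, a = 4.7 m/s².
v² = v₀² + 2aΔx = 0² + 2·4.7·140 = 1320 → v = 36.3 m/s
t = (v − v₀)/a = (36.3 − 0)/4.7 = 7.72 s

Phase 2 (decelerating): v₀ = 36.3 m/s, a = -5.8 m/s².
v = v₀ + at → t = (1 − 36.3) / -5.8 = 6.08 s
v² = v₀² + 2aΔx → Δx = (1² − 36.3²)/(2·-5.8) = 113 m
Distance in phase 2 = 113 m

113 m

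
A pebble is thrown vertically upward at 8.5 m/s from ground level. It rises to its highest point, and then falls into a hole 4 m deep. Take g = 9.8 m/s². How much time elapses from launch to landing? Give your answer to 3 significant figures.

Phase 1 (rising): v₀ = 8.50 m/s, a = -9.8 m/s².
v = v₀ + at → t = (0 − 8.50) / -9.8 = 0.867 s
v² = v₀² + 2aΔx → Δx = (0² − 8.50²)/(2·-9.8) = 3.69 m

Phase 2 (falling): v₀ = 0 m/s, a = -9.8 m/s².
Falls 7.69 m from rest: t = √(2·7.69/9.8) = 1.25 s; v = g·t = 12.3 m/s.
Total time = 0.867 + 1.25 = 2.12 s

2.12 s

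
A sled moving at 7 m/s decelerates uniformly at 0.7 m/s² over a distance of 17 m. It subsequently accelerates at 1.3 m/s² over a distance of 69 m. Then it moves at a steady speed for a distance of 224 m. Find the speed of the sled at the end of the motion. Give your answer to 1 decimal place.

14.3 m/s

Phase 1 (decelerating): v₀ = 7.00 m/s, a = -0.7 m/s².
v² = v₀² + 2aΔx = 7.00² + 2·-0.7·17 = 25.2 → v = 5.02 m/s
t = (v − v₀)/a = (5.02 − 7.00)/-0.7 = 2.83 s

Phase 2 (accelerating): v₀ = 5.02 m/s, a = 1.3 m/s².
v² = v₀² + 2aΔx = 5.02² + 2·1.3·69 = 205 → v = 14.3 m/s
t = (v − v₀)/a = (14.3 − 5.02)/1.3 = 7.14 s

Phase 3 (constant speed): v₀ = 14.3 m/s, a = 0 m/s².
Constant speed: t = d/v = 224/14.3 = 15.7 s
Final speed = 14.3 m/s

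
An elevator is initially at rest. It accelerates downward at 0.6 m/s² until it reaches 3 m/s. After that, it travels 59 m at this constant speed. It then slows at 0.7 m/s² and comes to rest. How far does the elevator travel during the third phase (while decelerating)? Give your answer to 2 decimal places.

6.43 m

Phase 1 (accelerating): v₀ = 0 m/s, a = 0.6 m/s².
v = v₀ + at → t = (3 − 0) / 0.6 = 5.00 s
v² = v₀² + 2aΔx → Δx = (3² − 0²)/(2·0.6) = 7.50 m

Phase 2 (constant speed): v₀ = 3.00 m/s, a = 0 m/s².
Constant speed: t = d/v = 59/3.00 = 19.7 s

Phase 3 (decelerating): v₀ = 3.00 m/s, a = -0.7 m/s².
v = v₀ + at → t = (0 − 3.00) / -0.7 = 4.29 s
v² = v₀² + 2aΔx → Δx = (0² − 3.00²)/(2·-0.7) = 6.43 m
Distance in phase 3 = 6.43 m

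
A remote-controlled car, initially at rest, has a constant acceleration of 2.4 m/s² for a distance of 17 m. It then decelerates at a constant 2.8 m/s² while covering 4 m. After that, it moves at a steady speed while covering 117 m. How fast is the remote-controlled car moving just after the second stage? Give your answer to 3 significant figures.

Phase 1 (accelerating): v₀ = 0 m/s, a = 2.4 m/s².
v² = v₀² + 2aΔx = 0² + 2·2.4·17 = 81.6 → v = 9.03 m/s
t = (v − v₀)/a = (9.03 − 0)/2.4 = 3.76 s

Phase 2 (decelerating): v₀ = 9.03 m/s, a = -2.8 m/s².
v² = v₀² + 2aΔx = 9.03² + 2·-2.8·4 = 59.2 → v = 7.69 m/s
t = (v − v₀)/a = (7.69 − 9.03)/-2.8 = 0.478 s
Speed at end of phase 2 = 7.69 m/s

7.69 m/s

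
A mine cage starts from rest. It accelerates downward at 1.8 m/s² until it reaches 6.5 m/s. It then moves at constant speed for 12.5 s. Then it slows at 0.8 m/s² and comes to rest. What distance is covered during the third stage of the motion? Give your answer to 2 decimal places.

Phase 1 (accelerating): v₀ = 0 m/s, a = 1.8 m/s².
v = v₀ + at → t = (6.5 − 0) / 1.8 = 3.61 s
v² = v₀² + 2aΔx → Δx = (6.5² − 0²)/(2·1.8) = 11.7 m

Phase 2 (constant speed): v₀ = 6.50 m/s, a = 0 m/s².
v = v₀ + at = 6.50 + (0)(12.5) = 6.50 m/s
Δx = v₀t + ½at² = 6.50·12.5 + 0.5·0·12.5² = 81.2 m

Phase 3 (decelerating): v₀ = 6.50 m/s, a = -0.8 m/s².
v = v₀ + at → t = (0 − 6.50) / -0.8 = 8.12 s
v² = v₀² + 2aΔx → Δx = (0² − 6.50²)/(2·-0.8) = 26.4 m
Distance in phase 3 = 26.4 m

26.41 m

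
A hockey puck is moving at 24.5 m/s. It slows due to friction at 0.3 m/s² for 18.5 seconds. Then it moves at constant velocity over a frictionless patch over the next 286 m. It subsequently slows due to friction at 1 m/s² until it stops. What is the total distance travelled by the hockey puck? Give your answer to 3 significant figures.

Phase 1 (decelerating): v₀ = 24.5 m/s, a = -0.3 m/s².
v = v₀ + at = 24.5 + (-0.3)(18.5) = 18.9 m/s
Δx = v₀t + ½at² = 24.5·18.5 + 0.5·-0.3·18.5² = 402 m

Phase 2 (constant speed): v₀ = 18.9 m/s, a = 0 m/s².
Constant speed: t = d/v = 286/18.9 = 15.1 s

Phase 3 (decelerating): v₀ = 18.9 m/s, a = -1 m/s².
v = v₀ + at → t = (0 − 18.9) / -1 = 18.9 s
v² = v₀² + 2aΔx → Δx = (0² − 18.9²)/(2·-1) = 180 m
Total distance = 402 + 286 + 180 = 867 m

867 m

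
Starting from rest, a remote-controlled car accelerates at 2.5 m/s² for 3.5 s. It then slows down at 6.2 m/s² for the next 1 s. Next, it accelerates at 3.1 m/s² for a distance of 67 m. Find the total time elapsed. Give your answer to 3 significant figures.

Phase 1 (accelerating): v₀ = 0 m/s, a = 2.5 m/s².
v = v₀ + at = 0 + (2.5)(3.5) = 8.75 m/s
Δx = v₀t + ½at² = 0·3.5 + 0.5·2.5·3.5² = 15.3 m

Phase 2 (decelerating): v₀ = 8.75 m/s, a = -6.2 m/s².
v = v₀ + at = 8.75 + (-6.2)(1) = 2.55 m/s
Δx = v₀t + ½at² = 8.75·1 + 0.5·-6.2·1² = 5.65 m

Phase 3 (accelerating): v₀ = 2.55 m/s, a = 3.1 m/s².
v² = v₀² + 2aΔx = 2.55² + 2·3.1·67 = 422 → v = 20.5 m/s
t = (v − v₀)/a = (20.5 − 2.55)/3.1 = 5.80 s
Total time = 3.50 + 1.00 + 5.80 = 10.3 s

10.3 s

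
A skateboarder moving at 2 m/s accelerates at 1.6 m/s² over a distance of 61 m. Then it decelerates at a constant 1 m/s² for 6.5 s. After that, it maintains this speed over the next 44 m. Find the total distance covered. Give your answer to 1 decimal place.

Phase 1 (accelerating): v₀ = 2.00 m/s, a = 1.6 m/s².
v² = v₀² + 2aΔx = 2.00² + 2·1.6·61 = 199 → v = 14.1 m/s
t = (v − v₀)/a = (14.1 − 2.00)/1.6 = 7.57 s

Phase 2 (decelerating): v₀ = 14.1 m/s, a = -1 m/s².
v = v₀ + at = 14.1 + (-1)(6.5) = 7.61 m/s
Δx = v₀t + ½at² = 14.1·6.5 + 0.5·-1·6.5² = 70.6 m

Phase 3 (constant speed): v₀ = 7.61 m/s, a = 0 m/s².
Constant speed: t = d/v = 44/7.61 = 5.78 s
Total distance = 61.0 + 70.6 + 44.0 = 176 m

175.6 m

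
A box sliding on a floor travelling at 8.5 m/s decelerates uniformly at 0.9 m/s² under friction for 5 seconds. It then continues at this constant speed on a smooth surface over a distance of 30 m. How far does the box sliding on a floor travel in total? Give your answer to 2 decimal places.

Phase 1 (decelerating): v₀ = 8.50 m/s, a = -0.9 m/s².
v = v₀ + at = 8.50 + (-0.9)(5) = 4.00 m/s
Δx = v₀t + ½at² = 8.50·5 + 0.5·-0.9·5² = 31.2 m

Phase 2 (constant speed): v₀ = 4.00 m/s, a = 0 m/s².
Constant speed: t = d/v = 30/4.00 = 7.50 s
Total distance = 31.2 + 30.0 = 61.2 m

61.25 m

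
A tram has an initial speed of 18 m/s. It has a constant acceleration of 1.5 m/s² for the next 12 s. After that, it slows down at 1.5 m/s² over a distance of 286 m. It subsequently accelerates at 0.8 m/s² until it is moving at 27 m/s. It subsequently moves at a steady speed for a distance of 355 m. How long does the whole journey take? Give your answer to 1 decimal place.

Phase 1 (accelerating): v₀ = 18.0 m/s, a = 1.5 m/s².
v = v₀ + at = 18.0 + (1.5)(12) = 36.0 m/s
Δx = v₀t + ½at² = 18.0·12 + 0.5·1.5·12² = 324 m

Phase 2 (decelerating): v₀ = 36.0 m/s, a = -1.5 m/s².
v² = v₀² + 2aΔx = 36.0² + 2·-1.5·286 = 438 → v = 20.9 m/s
t = (v − v₀)/a = (20.9 − 36.0)/-1.5 = 10.0 s

Phase 3 (accelerating): v₀ = 20.9 m/s, a = 0.8 m/s².
v = v₀ + at → t = (27 − 20.9) / 0.8 = 7.59 s
v² = v₀² + 2aΔx → Δx = (27² − 20.9²)/(2·0.8) = 182 m

Phase 4 (constant speed): v₀ = 27.0 m/s, a = 0 m/s².
Constant speed: t = d/v = 355/27.0 = 13.1 s
Total time = 12.0 + 10.0 + 7.59 + 13.1 = 42.8 s

42.8 s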